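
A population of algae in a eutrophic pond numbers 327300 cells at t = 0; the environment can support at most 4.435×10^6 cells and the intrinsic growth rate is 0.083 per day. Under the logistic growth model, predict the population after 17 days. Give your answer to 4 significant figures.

1092000 cells

A = (K − N₀)/N₀ = (4.435×10^6 − 327300)/327300 = 12.55.
N(t) = K/(1 + A·e^(−rt)) = 4.435×10^6/(1 + 12.55×e^(−0.083×17)).
e^(−1.411) = 0.2439; denominator = 1 + 12.55×0.2439 = 4.061.
N = 4.435×10^6/4.061 = 1.092096×10^6.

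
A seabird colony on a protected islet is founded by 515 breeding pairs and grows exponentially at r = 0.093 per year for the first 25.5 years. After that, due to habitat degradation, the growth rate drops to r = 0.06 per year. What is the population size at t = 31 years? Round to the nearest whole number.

7675 breeding pairs

Phase 1: N(25.5) = 515·e^(0.093×25.5) = 515·e^2.372 = 5517.43.
Phase 2 runs for 31 − 25.5 = 5.5 years at r = 0.06.
N(31) = 5517.43·e^(0.06×5.5) = 5517.43·e^0.33 = 7674.57.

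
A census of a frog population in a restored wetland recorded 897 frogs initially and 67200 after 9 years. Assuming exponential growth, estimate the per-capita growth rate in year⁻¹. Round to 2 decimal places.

0.48 per year

From N(t) = N₀·e^(rt): e^(r·9) = 67200/897 = 74.916.
r·9 = ln(74.916) = 4.3164, so r = 4.3164/9 = 0.4796.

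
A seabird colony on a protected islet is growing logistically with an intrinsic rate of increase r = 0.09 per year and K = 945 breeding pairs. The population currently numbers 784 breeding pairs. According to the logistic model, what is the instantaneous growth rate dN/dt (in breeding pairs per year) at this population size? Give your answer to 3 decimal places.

dN/dt = rN(1 − N/K) = 0.09 × 784 × (1 − 784/945).
1 − 784/945 = 0.17037; dN/dt = 0.09 × 784 × 0.17037 = 12.021.

12.021 breeding pairs per year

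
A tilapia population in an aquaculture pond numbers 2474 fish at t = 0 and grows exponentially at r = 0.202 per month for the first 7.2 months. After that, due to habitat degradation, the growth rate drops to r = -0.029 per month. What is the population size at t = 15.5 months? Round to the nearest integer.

8327 fish

Phase 1: N(7.2) = 2474·e^(0.202×7.2) = 2474·e^1.454 = 10593.5.
Phase 2 runs for 15.5 − 7.2 = 8.3 months at r = -0.029.
N(15.5) = 10593.5·e^(-0.029×8.3) = 10593.5·e^-0.2407 = 8327.28.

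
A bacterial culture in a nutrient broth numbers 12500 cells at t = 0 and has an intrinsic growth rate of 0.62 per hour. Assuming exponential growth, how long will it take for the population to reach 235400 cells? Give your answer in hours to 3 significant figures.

Set N₀·e^(rt) = 235400: e^(0.62·t) = 235400/12500 = 18.832.
0.62·t = ln(18.832) = 2.9356, so t = 2.9356/0.62 = 4.7348.

4.73 hours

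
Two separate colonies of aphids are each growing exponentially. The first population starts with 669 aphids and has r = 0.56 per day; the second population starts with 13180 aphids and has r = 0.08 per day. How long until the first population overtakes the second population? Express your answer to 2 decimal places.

Set 669·e^(0.56t) = 13180·e^(0.08t).
e^((0.56 − 0.08)t) = 13180/669 → e^(0.48·t) = 19.701.
0.48·t = ln(19.701) = 2.9807, so t = 2.9807/0.48 = 6.2097.

6.21 days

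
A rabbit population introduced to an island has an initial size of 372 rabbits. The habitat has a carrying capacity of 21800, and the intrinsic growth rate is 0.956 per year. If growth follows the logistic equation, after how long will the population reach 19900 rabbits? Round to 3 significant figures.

6.70 years

A = (K − N₀)/N₀ = (21800 − 372)/372 = 57.602.
Solve 21800/(1 + 57.602·e^(−0.956t)) = 19900: 1 + 57.602·e^(−0.956t) = 1.0955, so e^(−0.956t) = 0.00165753.
−0.956·t = ln(0.00165753) = -6.4024, so t = 6.4024/0.956 = 6.6971.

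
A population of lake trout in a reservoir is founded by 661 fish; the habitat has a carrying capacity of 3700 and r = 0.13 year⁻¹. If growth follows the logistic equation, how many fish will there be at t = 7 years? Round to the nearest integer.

A = (K − N₀)/N₀ = (3700 − 661)/661 = 4.5976.
N(t) = K/(1 + A·e^(−rt)) = 3700/(1 + 4.5976×e^(−0.13×7)).
e^(−0.91) = 0.40252; denominator = 1 + 4.5976×0.40252 = 2.8506.
N = 3700/2.8506 = 1297.96.

1298 fish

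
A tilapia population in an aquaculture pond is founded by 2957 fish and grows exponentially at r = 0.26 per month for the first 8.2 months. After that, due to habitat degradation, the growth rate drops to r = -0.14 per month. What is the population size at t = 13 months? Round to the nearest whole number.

12733 fish

Phase 1: N(8.2) = 2957·e^(0.26×8.2) = 2957·e^2.132 = 24932.6.
Phase 2 runs for 13 − 8.2 = 4.8 months at r = -0.14.
N(13) = 24932.6·e^(-0.14×4.8) = 24932.6·e^-0.672 = 12732.7.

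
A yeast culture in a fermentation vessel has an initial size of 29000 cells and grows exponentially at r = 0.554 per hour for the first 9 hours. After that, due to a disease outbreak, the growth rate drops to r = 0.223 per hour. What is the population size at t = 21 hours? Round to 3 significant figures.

61700000 cells

Phase 1: N(9) = 29000·e^(0.554×9) = 29000·e^4.986 = 4.244146×10^6.
Phase 2 runs for 21 − 9 = 12 hours at r = 0.223.
N(21) = 4.244146×10^6·e^(0.223×12) = 4.244146×10^6·e^2.676 = 6.165415×10^7.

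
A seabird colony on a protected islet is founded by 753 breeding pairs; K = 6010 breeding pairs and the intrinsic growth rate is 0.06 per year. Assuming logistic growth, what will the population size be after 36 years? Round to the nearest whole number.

3329 breeding pairs

A = (K − N₀)/N₀ = (6010 − 753)/753 = 6.9814.
N(t) = K/(1 + A·e^(−rt)) = 6010/(1 + 6.9814×e^(−0.06×36)).
e^(−2.16) = 0.11533; denominator = 1 + 6.9814×0.11533 = 1.8051.
N = 6010/1.8051 = 3329.4.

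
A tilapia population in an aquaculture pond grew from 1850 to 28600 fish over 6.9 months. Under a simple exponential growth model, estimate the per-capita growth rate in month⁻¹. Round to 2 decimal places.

0.40 per month

From N(t) = N₀·e^(rt): e^(r·6.9) = 28600/1850 = 15.459.
r·6.9 = ln(15.459) = 2.7382, so r = 2.7382/6.9 = 0.39684.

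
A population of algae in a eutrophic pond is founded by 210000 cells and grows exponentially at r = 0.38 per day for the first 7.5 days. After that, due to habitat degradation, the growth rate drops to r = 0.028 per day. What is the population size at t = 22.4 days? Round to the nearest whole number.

5509932 cells

Phase 1: N(7.5) = 210000·e^(0.38×7.5) = 210000·e^2.85 = 3.630434×10^6.
Phase 2 runs for 22.4 − 7.5 = 14.9 days at r = 0.028.
N(22.4) = 3.630434×10^6·e^(0.028×14.9) = 3.630434×10^6·e^0.4172 = 5.509932×10^6.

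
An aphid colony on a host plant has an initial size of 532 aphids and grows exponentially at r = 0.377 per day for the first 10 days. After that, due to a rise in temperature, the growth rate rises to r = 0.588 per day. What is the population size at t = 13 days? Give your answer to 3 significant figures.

Phase 1: N(10) = 532·e^(0.377×10) = 532·e^3.77 = 23078.2.
Phase 2 runs for 13 − 10 = 3 days at r = 0.588.
N(13) = 23078.2·e^(0.588×3) = 23078.2·e^1.764 = 134678.

135000 aphids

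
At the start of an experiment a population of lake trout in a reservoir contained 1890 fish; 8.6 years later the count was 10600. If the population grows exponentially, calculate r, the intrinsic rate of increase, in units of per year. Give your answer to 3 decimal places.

From N(t) = N₀·e^(rt): e^(r·8.6) = 10600/1890 = 5.6085.
r·8.6 = ln(5.6085) = 1.7243, so r = 1.7243/8.6 = 0.2005.

0.200 per year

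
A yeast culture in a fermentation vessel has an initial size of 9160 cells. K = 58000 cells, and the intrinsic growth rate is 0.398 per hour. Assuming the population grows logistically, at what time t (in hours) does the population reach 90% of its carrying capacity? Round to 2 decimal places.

A = (K − N₀)/N₀ = (58000 − 9160)/9160 = 5.3319.
Solve 58000/(1 + 5.3319·e^(−0.398t)) = 52200: 1 + 5.3319·e^(−0.398t) = 1.1111, so e^(−0.398t) = 0.020839.
−0.398·t = ln(0.020839) = -3.8709, so t = 3.8709/0.398 = 9.7259.

9.73 hours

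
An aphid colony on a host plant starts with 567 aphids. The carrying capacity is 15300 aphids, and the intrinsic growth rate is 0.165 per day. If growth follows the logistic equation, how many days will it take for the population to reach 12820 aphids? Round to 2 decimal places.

29.70 days

A = (K − N₀)/N₀ = (15300 − 567)/567 = 25.984.
Solve 15300/(1 + 25.984·e^(−0.165t)) = 12820: 1 + 25.984·e^(−0.165t) = 1.1934, so e^(−0.165t) = 0.00744484.
−0.165·t = ln(0.00744484) = -4.9002, so t = 4.9002/0.165 = 29.698.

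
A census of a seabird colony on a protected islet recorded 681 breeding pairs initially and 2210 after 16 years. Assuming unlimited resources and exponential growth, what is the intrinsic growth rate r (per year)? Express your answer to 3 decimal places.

From N(t) = N₀·e^(rt): e^(r·16) = 2210/681 = 3.2452.
r·16 = ln(3.2452) = 1.1772, so r = 1.1772/16 = 0.073574.

0.074 per year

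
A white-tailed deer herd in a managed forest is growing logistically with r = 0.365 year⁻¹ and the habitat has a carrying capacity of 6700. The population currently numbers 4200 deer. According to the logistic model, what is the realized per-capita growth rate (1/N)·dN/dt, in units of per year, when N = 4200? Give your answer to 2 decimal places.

(1/N)·dN/dt = r(1 − N/K) = 0.365 × (1 − 4200/6700).
= 0.365 × 0.37313 = 0.13619.

0.14 per year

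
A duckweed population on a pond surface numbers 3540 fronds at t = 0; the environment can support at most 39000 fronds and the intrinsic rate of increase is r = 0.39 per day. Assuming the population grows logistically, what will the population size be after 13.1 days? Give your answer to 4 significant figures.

A = (K − N₀)/N₀ = (39000 − 3540)/3540 = 10.017.
N(t) = K/(1 + A·e^(−rt)) = 39000/(1 + 10.017×e^(−0.39×13.1)).
e^(−5.109) = 0.0060421; denominator = 1 + 10.017×0.0060421 = 1.0605.
N = 39000/1.0605 = 36774.3.

36770 fronds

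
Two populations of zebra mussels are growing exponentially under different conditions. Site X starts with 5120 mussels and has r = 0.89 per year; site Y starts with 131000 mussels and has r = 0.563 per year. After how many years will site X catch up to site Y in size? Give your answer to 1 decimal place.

Set 5120·e^(0.89t) = 131000·e^(0.563t).
e^((0.89 − 0.563)t) = 131000/5120 → e^(0.327·t) = 25.586.
0.327·t = ln(25.586) = 3.242, so t = 3.242/0.327 = 9.9145.

9.9 years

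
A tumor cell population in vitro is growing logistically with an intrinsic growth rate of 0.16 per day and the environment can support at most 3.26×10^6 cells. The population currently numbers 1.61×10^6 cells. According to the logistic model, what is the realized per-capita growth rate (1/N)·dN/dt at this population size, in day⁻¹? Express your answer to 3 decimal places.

0.081 per day

(1/N)·dN/dt = r(1 − N/K) = 0.16 × (1 − 1.61×10^6/3.26×10^6).
= 0.16 × 0.50613 = 0.080982.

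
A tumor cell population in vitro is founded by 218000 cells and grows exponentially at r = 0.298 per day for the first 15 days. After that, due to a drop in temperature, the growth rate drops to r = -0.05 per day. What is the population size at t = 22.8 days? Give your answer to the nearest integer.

12893712 cells

Phase 1: N(15) = 218000·e^(0.298×15) = 218000·e^4.47 = 1.904377×10^7.
Phase 2 runs for 22.8 − 15 = 7.8 days at r = -0.05.
N(22.8) = 1.904377×10^7·e^(-0.05×7.8) = 1.904377×10^7·e^-0.39 = 1.289371×10^7.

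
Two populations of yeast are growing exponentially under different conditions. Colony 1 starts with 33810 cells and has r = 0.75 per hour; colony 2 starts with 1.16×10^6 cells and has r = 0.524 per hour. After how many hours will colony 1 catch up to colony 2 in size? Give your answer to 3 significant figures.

Set 33810·e^(0.75t) = 1.16×10^6·e^(0.524t).
e^((0.75 − 0.524)t) = 1.16×10^6/33810 → e^(0.226·t) = 34.309.
0.226·t = ln(34.309) = 3.5354, so t = 3.5354/0.226 = 15.643.

15.6 hours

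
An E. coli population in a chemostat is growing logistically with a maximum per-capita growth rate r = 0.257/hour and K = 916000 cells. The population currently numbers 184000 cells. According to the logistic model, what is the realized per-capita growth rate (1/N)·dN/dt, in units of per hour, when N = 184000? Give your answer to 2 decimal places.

(1/N)·dN/dt = r(1 − N/K) = 0.257 × (1 − 184000/916000).
= 0.257 × 0.79913 = 0.20538.

0.21 per hour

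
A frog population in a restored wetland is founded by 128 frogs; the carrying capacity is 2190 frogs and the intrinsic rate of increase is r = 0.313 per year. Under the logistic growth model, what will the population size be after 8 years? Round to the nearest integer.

945 frogs

A = (K − N₀)/N₀ = (2190 − 128)/128 = 16.109.
N(t) = K/(1 + A·e^(−rt)) = 2190/(1 + 16.109×e^(−0.313×8)).
e^(−2.504) = 0.081757; denominator = 1 + 16.109×0.081757 = 2.3171.
N = 2190/2.3171 = 945.164.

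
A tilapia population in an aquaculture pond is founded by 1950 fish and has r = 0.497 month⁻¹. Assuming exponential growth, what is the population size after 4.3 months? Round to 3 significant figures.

16500 fish

N(t) = N₀·e^(rt) = 1950 × e^(0.497×4.3) = 1950 × e^2.137.
e^2.137 ≈ 8.4748, so N ≈ 1950 × 8.4748 = 16525.9.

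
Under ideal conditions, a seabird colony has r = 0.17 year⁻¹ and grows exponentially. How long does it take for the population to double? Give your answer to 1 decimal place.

4.1 years

Doubling time t_d = ln(2)/r = 0.6931/0.17 = 4.0773.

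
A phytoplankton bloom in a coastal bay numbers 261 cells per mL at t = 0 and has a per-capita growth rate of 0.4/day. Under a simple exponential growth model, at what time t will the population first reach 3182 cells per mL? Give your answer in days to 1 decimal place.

6.3 days

Set N₀·e^(rt) = 3182: e^(0.4·t) = 3182/261 = 12.192.
0.4·t = ln(12.192) = 2.5007, so t = 2.5007/0.4 = 6.2519.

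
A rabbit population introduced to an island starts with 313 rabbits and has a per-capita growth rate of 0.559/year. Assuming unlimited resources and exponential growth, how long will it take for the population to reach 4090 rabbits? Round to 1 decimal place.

Set N₀·e^(rt) = 4090: e^(0.559·t) = 4090/313 = 13.067.
0.559·t = ln(13.067) = 2.5701, so t = 2.5701/0.559 = 4.5977.

4.6 years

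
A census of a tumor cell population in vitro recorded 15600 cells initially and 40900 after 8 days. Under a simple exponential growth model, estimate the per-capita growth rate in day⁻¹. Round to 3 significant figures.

0.120 per day

From N(t) = N₀·e^(rt): e^(r·8) = 40900/15600 = 2.6218.
r·8 = ln(2.6218) = 0.96386, so r = 0.96386/8 = 0.12048.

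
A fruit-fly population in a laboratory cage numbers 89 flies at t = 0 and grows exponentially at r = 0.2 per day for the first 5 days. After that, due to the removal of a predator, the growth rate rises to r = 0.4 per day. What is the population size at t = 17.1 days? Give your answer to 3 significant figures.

Phase 1: N(5) = 89·e^(0.2×5) = 89·e^1 = 241.927.
Phase 2 runs for 17.1 − 5 = 12.1 days at r = 0.4.
N(17.1) = 241.927·e^(0.4×12.1) = 241.927·e^4.84 = 30596.4.

30600 flies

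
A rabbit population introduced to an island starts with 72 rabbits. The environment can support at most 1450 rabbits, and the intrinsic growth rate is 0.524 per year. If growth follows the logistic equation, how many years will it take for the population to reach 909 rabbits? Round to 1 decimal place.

6.6 years

A = (K − N₀)/N₀ = (1450 − 72)/72 = 19.139.
Solve 1450/(1 + 19.139·e^(−0.524t)) = 909: 1 + 19.139·e^(−0.524t) = 1.5952, so e^(−0.524t) = 0.0310969.
−0.524·t = ln(0.0310969) = -3.4706, so t = 3.4706/0.524 = 6.6234.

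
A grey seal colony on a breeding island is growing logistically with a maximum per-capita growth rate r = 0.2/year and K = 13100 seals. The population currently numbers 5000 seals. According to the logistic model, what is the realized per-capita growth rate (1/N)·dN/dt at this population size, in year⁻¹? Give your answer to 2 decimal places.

0.12 per year

(1/N)·dN/dt = r(1 − N/K) = 0.2 × (1 − 5000/13100).
= 0.2 × 0.61832 = 0.12366.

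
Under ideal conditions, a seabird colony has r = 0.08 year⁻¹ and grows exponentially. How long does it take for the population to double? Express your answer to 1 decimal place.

8.7 years

Doubling time t_d = ln(2)/r = 0.6931/0.08 = 8.6643.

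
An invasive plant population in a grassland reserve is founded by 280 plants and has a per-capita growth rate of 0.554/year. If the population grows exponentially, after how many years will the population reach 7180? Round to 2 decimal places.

5.86 years

Set N₀·e^(rt) = 7180: e^(0.554·t) = 7180/280 = 25.643.
0.554·t = ln(25.643) = 3.2443, so t = 3.2443/0.554 = 5.8561.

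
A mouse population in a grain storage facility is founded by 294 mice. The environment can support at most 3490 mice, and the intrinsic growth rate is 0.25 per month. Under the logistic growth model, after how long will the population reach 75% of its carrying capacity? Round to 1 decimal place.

A = (K − N₀)/N₀ = (3490 − 294)/294 = 10.871.
Solve 3490/(1 + 10.871·e^(−0.25t)) = 2617.5: 1 + 10.871·e^(−0.25t) = 1.3333, so e^(−0.25t) = 0.0306633.
−0.25·t = ln(0.0306633) = -3.4847, so t = 3.4847/0.25 = 13.939.

13.9 months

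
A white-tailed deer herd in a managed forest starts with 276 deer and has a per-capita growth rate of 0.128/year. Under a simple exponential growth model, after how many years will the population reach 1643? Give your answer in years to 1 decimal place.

13.9 years

Set N₀·e^(rt) = 1643: e^(0.128·t) = 1643/276 = 5.9529.
0.128·t = ln(5.9529) = 1.7839, so t = 1.7839/0.128 = 13.937.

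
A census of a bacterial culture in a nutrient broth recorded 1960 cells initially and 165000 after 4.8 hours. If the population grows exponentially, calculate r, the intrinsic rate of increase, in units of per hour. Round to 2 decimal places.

0.92 per hour

From N(t) = N₀·e^(rt): e^(r·4.8) = 165000/1960 = 84.184.
r·4.8 = ln(84.184) = 4.433, so r = 4.433/4.8 = 0.92354.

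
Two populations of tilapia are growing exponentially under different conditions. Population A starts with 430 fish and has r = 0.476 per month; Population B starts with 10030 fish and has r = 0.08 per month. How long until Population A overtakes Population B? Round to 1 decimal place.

Set 430·e^(0.476t) = 10030·e^(0.08t).
e^((0.476 − 0.08)t) = 10030/430 → e^(0.396·t) = 23.326.
0.396·t = ln(23.326) = 3.1496, so t = 3.1496/0.396 = 7.9534.

8.0 months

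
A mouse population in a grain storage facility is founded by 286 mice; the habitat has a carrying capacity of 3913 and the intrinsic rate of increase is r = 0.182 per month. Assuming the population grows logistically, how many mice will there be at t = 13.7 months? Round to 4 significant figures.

A = (K − N₀)/N₀ = (3913 − 286)/286 = 12.682.
N(t) = K/(1 + A·e^(−rt)) = 3913/(1 + 12.682×e^(−0.182×13.7)).
e^(−2.493) = 0.082629; denominator = 1 + 12.682×0.082629 = 2.0479.
N = 3913/2.0479 = 1910.76.

1911 mice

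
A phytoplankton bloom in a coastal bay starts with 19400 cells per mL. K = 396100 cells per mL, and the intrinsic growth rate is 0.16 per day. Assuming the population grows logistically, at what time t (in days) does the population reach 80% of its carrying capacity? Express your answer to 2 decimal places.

A = (K − N₀)/N₀ = (396100 − 19400)/19400 = 19.418.
Solve 396100/(1 + 19.418·e^(−0.16t)) = 316880: 1 + 19.418·e^(−0.16t) = 1.25, so e^(−0.16t) = 0.012875.
−0.16·t = ln(0.012875) = -4.3525, so t = 4.3525/0.16 = 27.203.

27.20 days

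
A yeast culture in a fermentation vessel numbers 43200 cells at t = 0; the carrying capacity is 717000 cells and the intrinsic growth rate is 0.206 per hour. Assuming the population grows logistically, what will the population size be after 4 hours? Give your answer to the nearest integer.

A = (K − N₀)/N₀ = (717000 − 43200)/43200 = 15.597.
N(t) = K/(1 + A·e^(−rt)) = 717000/(1 + 15.597×e^(−0.206×4)).
e^(−0.824) = 0.43867; denominator = 1 + 15.597×0.43867 = 7.8421.
N = 717000/7.8421 = 91429.7.

91430 cells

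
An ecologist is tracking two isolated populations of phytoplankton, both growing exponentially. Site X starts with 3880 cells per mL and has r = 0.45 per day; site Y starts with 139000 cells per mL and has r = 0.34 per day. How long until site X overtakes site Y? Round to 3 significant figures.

32.5 days

Set 3880·e^(0.45t) = 139000·e^(0.34t).
e^((0.45 − 0.34)t) = 139000/3880 → e^(0.11·t) = 35.825.
0.11·t = ln(35.825) = 3.5786, so t = 3.5786/0.11 = 32.533.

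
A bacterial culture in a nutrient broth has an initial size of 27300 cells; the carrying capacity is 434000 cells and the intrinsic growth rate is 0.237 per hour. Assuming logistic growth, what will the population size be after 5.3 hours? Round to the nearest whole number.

A = (K − N₀)/N₀ = (434000 − 27300)/27300 = 14.897.
N(t) = K/(1 + A·e^(−rt)) = 434000/(1 + 14.897×e^(−0.237×5.3)).
e^(−1.256) = 0.28476; denominator = 1 + 14.897×0.28476 = 5.2422.
N = 434000/5.2422 = 82789.2.

82789 cells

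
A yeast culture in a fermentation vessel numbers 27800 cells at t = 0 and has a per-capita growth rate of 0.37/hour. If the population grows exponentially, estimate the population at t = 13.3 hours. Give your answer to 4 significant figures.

3812000 cells

N(t) = N₀·e^(rt) = 27800 × e^(0.37×13.3) = 27800 × e^4.921.
e^4.921 ≈ 137.14, so N ≈ 27800 × 137.14 = 3.812483×10^6.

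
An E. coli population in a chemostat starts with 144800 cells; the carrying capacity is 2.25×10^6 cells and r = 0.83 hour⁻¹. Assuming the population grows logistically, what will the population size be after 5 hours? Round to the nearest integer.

1830468 cells

A = (K − N₀)/N₀ = (2.25×10^6 − 144800)/144800 = 14.539.
N(t) = K/(1 + A·e^(−rt)) = 2.25×10^6/(1 + 14.539×e^(−0.83×5)).
e^(−4.15) = 0.015764; denominator = 1 + 14.539×0.015764 = 1.2292.
N = 2.25×10^6/1.2292 = 1.830468×10^6.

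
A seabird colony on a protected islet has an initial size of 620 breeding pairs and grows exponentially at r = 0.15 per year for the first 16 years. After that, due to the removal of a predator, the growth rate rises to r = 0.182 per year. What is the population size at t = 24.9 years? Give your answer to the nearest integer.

Phase 1: N(16) = 620·e^(0.15×16) = 620·e^2.4 = 6834.37.
Phase 2 runs for 24.9 − 16 = 8.9 years at r = 0.182.
N(24.9) = 6834.37·e^(0.182×8.9) = 6834.37·e^1.62 = 34527.8.

34528 breeding pairs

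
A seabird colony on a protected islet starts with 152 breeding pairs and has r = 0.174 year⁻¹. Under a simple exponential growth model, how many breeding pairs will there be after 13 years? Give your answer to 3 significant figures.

N(t) = N₀·e^(rt) = 152 × e^(0.174×13) = 152 × e^2.262.
e^2.262 ≈ 9.6023, so N ≈ 152 × 9.6023 = 1459.55.

1460 breeding pairs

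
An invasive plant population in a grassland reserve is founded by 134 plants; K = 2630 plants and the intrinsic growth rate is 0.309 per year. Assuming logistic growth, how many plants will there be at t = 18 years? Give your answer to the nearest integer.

2454 plants

A = (K − N₀)/N₀ = (2630 − 134)/134 = 18.627.
N(t) = K/(1 + A·e^(−rt)) = 2630/(1 + 18.627×e^(−0.309×18)).
e^(−5.562) = 0.0038411; denominator = 1 + 18.627×0.0038411 = 1.0715.
N = 2630/1.0715 = 2454.39.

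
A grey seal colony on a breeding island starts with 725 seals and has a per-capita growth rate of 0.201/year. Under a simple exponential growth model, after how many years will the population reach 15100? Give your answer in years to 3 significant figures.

Set N₀·e^(rt) = 15100: e^(0.201·t) = 15100/725 = 20.828.
0.201·t = ln(20.828) = 3.0363, so t = 3.0363/0.201 = 15.106.

15.1 years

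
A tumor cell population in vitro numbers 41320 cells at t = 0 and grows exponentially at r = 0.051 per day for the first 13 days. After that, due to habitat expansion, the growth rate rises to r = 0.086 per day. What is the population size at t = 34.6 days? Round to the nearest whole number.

513858 cells

Phase 1: N(13) = 41320·e^(0.051×13) = 41320·e^0.663 = 80185.8.
Phase 2 runs for 34.6 − 13 = 21.6 days at r = 0.086.
N(34.6) = 80185.8·e^(0.086×21.6) = 80185.8·e^1.858 = 513858.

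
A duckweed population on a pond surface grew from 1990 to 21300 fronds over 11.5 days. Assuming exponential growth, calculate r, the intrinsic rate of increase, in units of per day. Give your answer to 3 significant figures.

From N(t) = N₀·e^(rt): e^(r·11.5) = 21300/1990 = 10.704.
r·11.5 = ln(10.704) = 2.3706, so r = 2.3706/11.5 = 0.20614.

0.206 per day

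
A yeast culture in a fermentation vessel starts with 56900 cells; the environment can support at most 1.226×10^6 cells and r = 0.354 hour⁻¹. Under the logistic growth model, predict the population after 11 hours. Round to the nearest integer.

A = (K − N₀)/N₀ = (1.226×10^6 − 56900)/56900 = 20.547.
N(t) = K/(1 + A·e^(−rt)) = 1.226×10^6/(1 + 20.547×e^(−0.354×11)).
e^(−3.894) = 0.020364; denominator = 1 + 20.547×0.020364 = 1.4184.
N = 1.226×10^6/1.4184 = 864351.

864351 cells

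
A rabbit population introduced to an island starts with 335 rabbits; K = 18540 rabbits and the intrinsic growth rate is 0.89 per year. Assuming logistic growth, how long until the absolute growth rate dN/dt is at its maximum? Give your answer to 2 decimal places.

4.49 years

Logistic growth is fastest at N = K/2 = 9270.
A = (K − N₀)/N₀ = 54.343. Set K/(1 + A·e^(−rt)) = K/2 → A·e^(−rt) = 1.
e^(−0.89t) = 1/54.343 = 0.0184015, so t = ln(54.343)/0.89 = 3.9953/0.89 = 4.4891.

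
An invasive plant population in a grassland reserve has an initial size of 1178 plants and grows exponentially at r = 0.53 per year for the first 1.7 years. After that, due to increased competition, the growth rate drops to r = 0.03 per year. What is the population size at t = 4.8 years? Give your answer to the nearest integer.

Phase 1: N(1.7) = 1178·e^(0.53×1.7) = 1178·e^0.901 = 2900.31.
Phase 2 runs for 4.8 − 1.7 = 3.1 years at r = 0.03.
N(4.8) = 2900.31·e^(0.03×3.1) = 2900.31·e^0.093 = 3182.98.

3183 plants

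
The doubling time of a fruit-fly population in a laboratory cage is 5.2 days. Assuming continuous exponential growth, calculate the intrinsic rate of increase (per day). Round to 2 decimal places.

r = ln(2)/t_d = 0.6931/5.2 = 0.1333.

0.13 per day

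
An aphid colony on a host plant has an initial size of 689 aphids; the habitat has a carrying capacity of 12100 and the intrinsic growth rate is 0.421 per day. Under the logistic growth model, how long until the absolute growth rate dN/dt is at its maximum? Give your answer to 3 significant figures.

Logistic growth is fastest at N = K/2 = 6050.
A = (K − N₀)/N₀ = 16.562. Set K/(1 + A·e^(−rt)) = K/2 → A·e^(−rt) = 1.
e^(−0.421t) = 1/16.562 = 0.0603803, so t = ln(16.562)/0.421 = 2.8071/0.421 = 6.6677.

6.67 days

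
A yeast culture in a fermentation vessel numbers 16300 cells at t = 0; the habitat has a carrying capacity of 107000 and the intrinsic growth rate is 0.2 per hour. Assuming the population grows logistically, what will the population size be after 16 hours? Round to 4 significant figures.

87220 cells

A = (K − N₀)/N₀ = (107000 − 16300)/16300 = 5.5644.
N(t) = K/(1 + A·e^(−rt)) = 107000/(1 + 5.5644×e^(−0.2×16)).
e^(−3.2) = 0.040762; denominator = 1 + 5.5644×0.040762 = 1.2268.
N = 107000/1.2268 = 87217.5.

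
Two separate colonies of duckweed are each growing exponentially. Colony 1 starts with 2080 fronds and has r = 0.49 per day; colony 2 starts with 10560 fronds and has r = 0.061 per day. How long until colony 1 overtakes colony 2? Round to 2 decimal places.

Set 2080·e^(0.49t) = 10560·e^(0.061t).
e^((0.49 − 0.061)t) = 10560/2080 → e^(0.429·t) = 5.0769.
0.429·t = ln(5.0769) = 1.6247, so t = 1.6247/0.429 = 3.7872.

3.79 days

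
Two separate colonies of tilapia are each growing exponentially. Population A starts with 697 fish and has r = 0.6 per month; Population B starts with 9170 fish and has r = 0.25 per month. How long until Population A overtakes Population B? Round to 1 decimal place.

7.4 months

Set 697·e^(0.6t) = 9170·e^(0.25t).
e^((0.6 − 0.25)t) = 9170/697 → e^(0.35·t) = 13.156.
0.35·t = ln(13.156) = 2.5769, so t = 2.5769/0.35 = 7.3626.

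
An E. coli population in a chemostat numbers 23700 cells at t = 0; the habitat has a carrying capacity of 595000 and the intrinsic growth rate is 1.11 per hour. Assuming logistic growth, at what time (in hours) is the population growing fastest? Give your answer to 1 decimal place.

2.9 hours

Logistic growth is fastest at N = K/2 = 297500.
A = (K − N₀)/N₀ = 24.105. Set K/(1 + A·e^(−rt)) = K/2 → A·e^(−rt) = 1.
e^(−1.11t) = 1/24.105 = 0.0414843, so t = ln(24.105)/1.11 = 3.1824/1.11 = 2.8671.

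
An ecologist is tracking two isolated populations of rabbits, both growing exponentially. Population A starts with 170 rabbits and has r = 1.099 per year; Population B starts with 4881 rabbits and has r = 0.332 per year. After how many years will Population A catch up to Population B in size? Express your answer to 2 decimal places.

Set 170·e^(1.099t) = 4881·e^(0.332t).
e^((1.099 − 0.332)t) = 4881/170 → e^(0.767·t) = 28.712.
0.767·t = ln(28.712) = 3.3573, so t = 3.3573/0.767 = 4.3772.

4.38 years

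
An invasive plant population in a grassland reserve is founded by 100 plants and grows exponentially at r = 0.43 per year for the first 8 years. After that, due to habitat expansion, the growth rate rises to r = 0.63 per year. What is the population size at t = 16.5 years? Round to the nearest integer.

Phase 1: N(8) = 100·e^(0.43×8) = 100·e^3.44 = 3118.7.
Phase 2 runs for 16.5 − 8 = 8.5 years at r = 0.63.
N(16.5) = 3118.7·e^(0.63×8.5) = 3118.7·e^5.355 = 660116.

660116 plants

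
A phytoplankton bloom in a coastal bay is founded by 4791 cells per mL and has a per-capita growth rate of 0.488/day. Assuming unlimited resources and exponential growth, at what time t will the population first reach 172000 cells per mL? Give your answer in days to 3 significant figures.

7.34 days

Set N₀·e^(rt) = 172000: e^(0.488·t) = 172000/4791 = 35.901.
0.488·t = ln(35.901) = 3.5808, so t = 3.5808/0.488 = 7.3376.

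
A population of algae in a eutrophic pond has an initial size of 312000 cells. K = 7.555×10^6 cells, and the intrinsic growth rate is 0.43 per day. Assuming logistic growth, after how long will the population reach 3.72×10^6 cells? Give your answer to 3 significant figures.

7.24 days

A = (K − N₀)/N₀ = (7.555×10^6 − 312000)/312000 = 23.215.
Solve 7.555×10^6/(1 + 23.215·e^(−0.43t)) = 3.72×10^6: 1 + 23.215·e^(−0.43t) = 2.0309, so e^(−0.43t) = 0.0444077.
−0.43·t = ln(0.0444077) = -3.1143, so t = 3.1143/0.43 = 7.2427.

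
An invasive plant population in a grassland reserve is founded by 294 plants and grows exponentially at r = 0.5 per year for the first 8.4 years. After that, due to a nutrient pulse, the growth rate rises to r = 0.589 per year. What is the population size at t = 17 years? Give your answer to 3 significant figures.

Phase 1: N(8.4) = 294·e^(0.5×8.4) = 294·e^4.2 = 19605.8.
Phase 2 runs for 17 − 8.4 = 8.6 years at r = 0.589.
N(17) = 19605.8·e^(0.589×8.6) = 19605.8·e^5.065 = 3.106415×10^6.

3110000 plants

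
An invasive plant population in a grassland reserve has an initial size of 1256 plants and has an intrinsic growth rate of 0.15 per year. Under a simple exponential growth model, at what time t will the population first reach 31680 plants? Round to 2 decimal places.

21.52 years

Set N₀·e^(rt) = 31680: e^(0.15·t) = 31680/1256 = 25.223.
0.15·t = ln(25.223) = 3.2278, so t = 3.2278/0.15 = 21.518.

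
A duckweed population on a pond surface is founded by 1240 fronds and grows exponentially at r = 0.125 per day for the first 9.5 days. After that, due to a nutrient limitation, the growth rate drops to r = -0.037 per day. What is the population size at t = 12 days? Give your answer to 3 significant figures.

Phase 1: N(9.5) = 1240·e^(0.125×9.5) = 1240·e^1.188 = 4065.8.
Phase 2 runs for 12 − 9.5 = 2.5 days at r = -0.037.
N(12) = 4065.8·e^(-0.037×2.5) = 4065.8·e^-0.0925 = 3706.59.

3710 fronds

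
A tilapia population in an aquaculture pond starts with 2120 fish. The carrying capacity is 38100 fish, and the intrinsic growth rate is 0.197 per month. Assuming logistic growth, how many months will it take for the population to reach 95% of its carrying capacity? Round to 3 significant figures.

29.3 months

A = (K − N₀)/N₀ = (38100 − 2120)/2120 = 16.972.
Solve 38100/(1 + 16.972·e^(−0.197t)) = 36195: 1 + 16.972·e^(−0.197t) = 1.0526, so e^(−0.197t) = 0.00310114.
−0.197·t = ln(0.00310114) = -5.776, so t = 5.776/0.197 = 29.32.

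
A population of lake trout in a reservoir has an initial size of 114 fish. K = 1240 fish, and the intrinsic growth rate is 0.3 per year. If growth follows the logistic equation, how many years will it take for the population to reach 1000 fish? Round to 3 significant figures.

12.4 years

A = (K − N₀)/N₀ = (1240 − 114)/114 = 9.8772.
Solve 1240/(1 + 9.8772·e^(−0.3t)) = 1000: 1 + 9.8772·e^(−0.3t) = 1.24, so e^(−0.3t) = 0.0242984.
−0.3·t = ln(0.0242984) = -3.7173, so t = 3.7173/0.3 = 12.391.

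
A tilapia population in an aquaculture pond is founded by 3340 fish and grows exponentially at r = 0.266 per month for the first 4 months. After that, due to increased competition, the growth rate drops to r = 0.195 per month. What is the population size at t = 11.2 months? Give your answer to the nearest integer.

Phase 1: N(4) = 3340·e^(0.266×4) = 3340·e^1.064 = 9679.12.
Phase 2 runs for 11.2 − 4 = 7.2 months at r = 0.195.
N(11.2) = 9679.12·e^(0.195×7.2) = 9679.12·e^1.404 = 39408.1.

39408 fish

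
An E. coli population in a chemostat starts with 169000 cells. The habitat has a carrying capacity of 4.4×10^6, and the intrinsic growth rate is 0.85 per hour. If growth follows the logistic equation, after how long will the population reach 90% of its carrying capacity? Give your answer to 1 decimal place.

6.4 hours

A = (K − N₀)/N₀ = (4.4×10^6 − 169000)/169000 = 25.036.
Solve 4.4×10^6/(1 + 25.036·e^(−0.85t)) = 3.96×10^6: 1 + 25.036·e^(−0.85t) = 1.1111, so e^(−0.85t) = 0.00443814.
−0.85·t = ln(0.00443814) = -5.4175, so t = 5.4175/0.85 = 6.3736.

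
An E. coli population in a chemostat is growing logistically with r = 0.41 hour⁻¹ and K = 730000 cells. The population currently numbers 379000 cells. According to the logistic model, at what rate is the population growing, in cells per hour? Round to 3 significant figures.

74700 cells per hour

dN/dt = rN(1 − N/K) = 0.41 × 379000 × (1 − 379000/730000).
1 − 379000/730000 = 0.48082; dN/dt = 0.41 × 379000 × 0.48082 = 74715.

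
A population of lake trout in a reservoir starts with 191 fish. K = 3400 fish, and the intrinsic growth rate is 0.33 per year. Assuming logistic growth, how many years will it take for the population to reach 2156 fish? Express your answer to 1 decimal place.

10.2 years

A = (K − N₀)/N₀ = (3400 − 191)/191 = 16.801.
Solve 3400/(1 + 16.801·e^(−0.33t)) = 2156: 1 + 16.801·e^(−0.33t) = 1.577, so e^(−0.33t) = 0.0343428.
−0.33·t = ln(0.0343428) = -3.3714, so t = 3.3714/0.33 = 10.216.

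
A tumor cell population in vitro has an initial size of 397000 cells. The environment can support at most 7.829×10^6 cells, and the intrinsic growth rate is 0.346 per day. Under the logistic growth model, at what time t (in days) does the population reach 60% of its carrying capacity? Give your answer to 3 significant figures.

A = (K − N₀)/N₀ = (7.829×10^6 − 397000)/397000 = 18.72.
Solve 7.829×10^6/(1 + 18.72·e^(−0.346t)) = 4.6974×10^6: 1 + 18.72·e^(−0.346t) = 1.6667, so e^(−0.346t) = 0.0356118.
−0.346·t = ln(0.0356118) = -3.3351, so t = 3.3351/0.346 = 9.639.

9.64 days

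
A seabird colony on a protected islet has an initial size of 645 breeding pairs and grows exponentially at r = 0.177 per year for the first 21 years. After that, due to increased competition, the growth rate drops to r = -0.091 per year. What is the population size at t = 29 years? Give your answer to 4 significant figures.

Phase 1: N(21) = 645·e^(0.177×21) = 645·e^3.717 = 26535.8.
Phase 2 runs for 29 − 21 = 8 years at r = -0.091.
N(29) = 26535.8·e^(-0.091×8) = 26535.8·e^-0.728 = 12813.4.

12810 breeding pairs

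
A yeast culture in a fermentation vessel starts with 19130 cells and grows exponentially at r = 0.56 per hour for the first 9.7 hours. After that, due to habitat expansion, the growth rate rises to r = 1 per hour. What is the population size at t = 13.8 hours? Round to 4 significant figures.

263900000 cells

Phase 1: N(9.7) = 19130·e^(0.56×9.7) = 19130·e^5.432 = 4.373233×10^6.
Phase 2 runs for 13.8 − 9.7 = 4.1 hours at r = 1.
N(13.8) = 4.373233×10^6·e^(1×4.1) = 4.373233×10^6·e^4.1 = 2.638821×10^8.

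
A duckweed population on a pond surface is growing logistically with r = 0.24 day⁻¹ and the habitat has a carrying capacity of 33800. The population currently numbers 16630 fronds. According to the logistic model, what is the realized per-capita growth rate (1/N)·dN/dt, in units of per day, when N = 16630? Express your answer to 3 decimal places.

(1/N)·dN/dt = r(1 − N/K) = 0.24 × (1 − 16630/33800).
= 0.24 × 0.50799 = 0.12192.

0.122 per day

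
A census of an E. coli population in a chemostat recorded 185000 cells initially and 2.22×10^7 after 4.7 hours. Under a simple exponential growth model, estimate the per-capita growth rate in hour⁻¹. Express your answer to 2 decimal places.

1.02 per hour

From N(t) = N₀·e^(rt): e^(r·4.7) = 2.22×10^7/185000 = 120.
r·4.7 = ln(120) = 4.7875, so r = 4.7875/4.7 = 1.0186.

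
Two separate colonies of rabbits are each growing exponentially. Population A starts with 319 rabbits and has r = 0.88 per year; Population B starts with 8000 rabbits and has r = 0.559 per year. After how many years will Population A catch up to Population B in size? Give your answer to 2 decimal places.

10.04 years

Set 319·e^(0.88t) = 8000·e^(0.559t).
e^((0.88 − 0.559)t) = 8000/319 → e^(0.321·t) = 25.078.
0.321·t = ln(25.078) = 3.222, so t = 3.222/0.321 = 10.037.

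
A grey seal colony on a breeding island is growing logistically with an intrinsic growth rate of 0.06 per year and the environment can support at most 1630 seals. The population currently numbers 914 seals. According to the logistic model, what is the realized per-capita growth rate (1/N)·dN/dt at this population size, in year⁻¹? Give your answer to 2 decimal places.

0.03 per year

(1/N)·dN/dt = r(1 − N/K) = 0.06 × (1 − 914/1630).
= 0.06 × 0.43926 = 0.026356.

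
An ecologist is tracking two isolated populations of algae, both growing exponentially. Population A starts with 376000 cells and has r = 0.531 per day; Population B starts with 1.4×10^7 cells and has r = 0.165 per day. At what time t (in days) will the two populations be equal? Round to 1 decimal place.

Set 376000·e^(0.531t) = 1.4×10^7·e^(0.165t).
e^((0.531 − 0.165)t) = 1.4×10^7/376000 → e^(0.366·t) = 37.234.
0.366·t = ln(37.234) = 3.6172, so t = 3.6172/0.366 = 9.8831.

9.9 days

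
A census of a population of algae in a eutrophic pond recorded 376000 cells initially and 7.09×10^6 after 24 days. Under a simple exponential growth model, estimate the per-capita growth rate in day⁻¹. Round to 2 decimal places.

From N(t) = N₀·e^(rt): e^(r·24) = 7.09×10^6/376000 = 18.856.
r·24 = ln(18.856) = 2.9369, so r = 2.9369/24 = 0.12237.

0.12 per day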